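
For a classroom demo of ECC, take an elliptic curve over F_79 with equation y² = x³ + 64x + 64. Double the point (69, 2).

tangent at (69, 2): λ = (3·69² + 64)/(2·2) ≡ 48/4. 4⁻¹ ≡ 20 (mod 79), so λ ≡ 48·20 ≡ 12.
  x = λ² - 69 - 69 = 144 - 138 ≡ 6; y = λ·(69 - 6) - 2 ≡ 43. → (6, 43)

(6, 43)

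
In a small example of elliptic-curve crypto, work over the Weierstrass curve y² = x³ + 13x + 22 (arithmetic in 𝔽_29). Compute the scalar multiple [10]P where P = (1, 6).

(24, 21)

Double-and-add on 10 = (1010)₂. Start with P = (1, 6) for the leading 1-bit.
double: tangent at (1, 6): λ = (3·1² + 13)/(2·6) ≡ 16/12. 12⁻¹ ≡ 17 (mod 29) since 12·17 = 204 ≡ 1, so λ ≡ 16·17 ≡ 11.
  x = λ² - 1 - 1 = 121 - 2 ≡ 3; y = λ·(1 - 3) - 6 ≡ 1. → (3, 1)
double: tangent at (3, 1): λ = (3·3² + 13)/(2·1) ≡ 11/2. 2⁻¹ ≡ 15 (mod 29), so λ ≡ 11·15 ≡ 20.
  x = λ² - 3 - 3 = 400 - 6 ≡ 17; y = λ·(3 - 17) - 1 ≡ 9. → (17, 9)
add P: (17, 9) + (1, 6). λ = (6 - 9)/(1 - 17) ≡ 26/13 mod 29. 13⁻¹ ≡ 9 (mod 29) since 13·9 = 117 ≡ 1, so λ ≡ 2.
  x = λ² - 17 - 1 = 4 - 18 ≡ 15; y = λ·(17 - 15) - 9 ≡ 24. → (15, 24)
double: tangent at (15, 24): λ = (3·15² + 13)/(2·24) ≡ 21/19. 19⁻¹ ≡ 26 (mod 29), so λ ≡ 21·26 ≡ 24.
  x = λ² - 15 - 15 = 576 - 30 ≡ 24; y = λ·(15 - 24) - 24 ≡ 21. → (24, 21)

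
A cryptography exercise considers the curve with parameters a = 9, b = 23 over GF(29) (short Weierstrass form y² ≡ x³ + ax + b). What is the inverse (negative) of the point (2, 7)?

(2, 22)

-(2, 7) = (2, -7 mod 29) = (2, 22).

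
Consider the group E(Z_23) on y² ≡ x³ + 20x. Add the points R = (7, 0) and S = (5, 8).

(4, 11)

(7, 0) + (5, 8). λ = (8 - 0)/(5 - 7) ≡ 8/21 mod 23. 21⁻¹ ≡ 11 (mod 23), so λ ≡ 19.
  x = λ² - 7 - 5 = 361 - 12 ≡ 4; y = λ·(7 - 4) - 0 ≡ 11. → (4, 11)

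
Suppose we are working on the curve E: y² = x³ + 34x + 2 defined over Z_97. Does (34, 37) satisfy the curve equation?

y² = 37² ≡ 11; x³ + 34x + 2 = 40462 ≡ 13 (mod 97). 11 ≠ 13.

no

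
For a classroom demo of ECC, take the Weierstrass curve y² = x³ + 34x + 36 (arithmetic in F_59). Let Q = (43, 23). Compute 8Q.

(32, 12)

Double-and-add on 8 = (1000)₂. Start with Q = (43, 23) for the leading 1-bit.
double: tangent at (43, 23): λ = (3·43² + 34)/(2·23) ≡ 35/46. 46⁻¹ ≡ 9 (mod 59), so λ ≡ 35·9 ≡ 20.
  x = λ² - 43 - 43 = 400 - 86 ≡ 19; y = λ·(43 - 19) - 23 ≡ 44. → (19, 44)
double: tangent at (19, 44): λ = (3·19² + 34)/(2·44) ≡ 55/29. 29⁻¹ ≡ 57 (mod 59) since 29·57 = 1653 ≡ 1, so λ ≡ 55·57 ≡ 8.
  x = λ² - 19 - 19 = 64 - 38 ≡ 26; y = λ·(19 - 26) - 44 ≡ 18. → (26, 18)
double: tangent at (26, 18): λ = (3·26² + 34)/(2·18) ≡ 56/36. 36⁻¹ ≡ 41 (mod 59), so λ ≡ 56·41 ≡ 54.
  x = λ² - 26 - 26 = 2916 - 52 ≡ 32; y = λ·(26 - 32) - 18 ≡ 12. → (32, 12)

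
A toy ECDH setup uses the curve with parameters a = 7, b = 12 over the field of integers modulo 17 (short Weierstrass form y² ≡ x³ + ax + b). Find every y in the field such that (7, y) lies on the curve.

8, 9

x³ + 7x + 12 = 404 ≡ 13 (mod 17).
Square roots of 13 mod 17: 8 and 9 (since 8² = 64 ≡ 13).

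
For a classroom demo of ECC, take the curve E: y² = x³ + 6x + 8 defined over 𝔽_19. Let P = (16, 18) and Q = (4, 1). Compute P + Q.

(8, 6)

(16, 18) + (4, 1). λ = (1 - 18)/(4 - 16) ≡ 2/7 mod 19. 7⁻¹ ≡ 11 (mod 19), so λ ≡ 3.
  x = λ² - 16 - 4 = 9 - 20 ≡ 8; y = λ·(16 - 8) - 18 ≡ 6. → (8, 6)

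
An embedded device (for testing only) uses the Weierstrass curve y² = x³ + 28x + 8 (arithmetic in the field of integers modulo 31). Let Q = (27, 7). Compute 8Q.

Double-and-add on 8 = (1000)₂. Start with Q = (27, 7) for the leading 1-bit.
double: tangent at (27, 7): λ = (3·27² + 28)/(2·7) ≡ 14/14. 14⁻¹ ≡ 20 (mod 31) since 14·20 = 280 ≡ 1, so λ ≡ 14·20 ≡ 1.
  x = λ² - 27 - 27 = 1 - 54 ≡ 9; y = λ·(27 - 9) - 7 ≡ 11. → (9, 11)
double: tangent at (9, 11): λ = (3·9² + 28)/(2·11) ≡ 23/22. 22⁻¹ ≡ 24 (mod 31), so λ ≡ 23·24 ≡ 25.
  x = λ² - 9 - 9 = 625 - 18 ≡ 18; y = λ·(9 - 18) - 11 ≡ 12. → (18, 12)
double: tangent at (18, 12): λ = (3·18² + 28)/(2·12) ≡ 8/24. 24⁻¹ ≡ 22 (mod 31) since 24·22 = 528 ≡ 1, so λ ≡ 8·22 ≡ 21.
  x = λ² - 18 - 18 = 441 - 36 ≡ 2; y = λ·(18 - 2) - 12 ≡ 14. → (2, 14)

(2, 14)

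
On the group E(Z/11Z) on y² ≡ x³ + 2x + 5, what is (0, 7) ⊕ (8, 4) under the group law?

(0, 7) + (8, 4). λ = (4 - 7)/(8 - 0) ≡ 8/8 mod 11. 8⁻¹ ≡ 7 (mod 11), so λ ≡ 1.
  x = λ² - 0 - 8 = 1 - 8 ≡ 4; y = λ·(0 - 4) - 7 ≡ 0. → (4, 0)

(4, 0)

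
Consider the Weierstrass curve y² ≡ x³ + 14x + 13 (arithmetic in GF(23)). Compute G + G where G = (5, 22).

(21, 0)

tangent at (5, 22): λ = (3·5² + 14)/(2·22) ≡ 20/21. 21⁻¹ ≡ 11 (mod 23), so λ ≡ 20·11 ≡ 13.
  x = λ² - 5 - 5 = 169 - 10 ≡ 21; y = λ·(5 - 21) - 22 ≡ 0. → (21, 0)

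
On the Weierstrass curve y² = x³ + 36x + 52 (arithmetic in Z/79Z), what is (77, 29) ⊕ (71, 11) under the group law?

(19, 66)

(77, 29) + (71, 11). λ = (11 - 29)/(71 - 77) ≡ 61/73 mod 79. 73⁻¹ ≡ 13 (mod 79) since 73·13 = 949 ≡ 1, so λ ≡ 3.
  x = λ² - 77 - 71 = 9 - 148 ≡ 19; y = λ·(77 - 19) - 29 ≡ 66. → (19, 66)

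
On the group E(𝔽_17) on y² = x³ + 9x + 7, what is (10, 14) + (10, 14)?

tangent at (10, 14): λ = (3·10² + 9)/(2·14) ≡ 3/11. 11⁻¹ ≡ 14 (mod 17), so λ ≡ 3·14 ≡ 8.
  x = λ² - 10 - 10 = 64 - 20 ≡ 10; y = λ·(10 - 10) - 14 ≡ 3. → (10, 3)

(10, 3)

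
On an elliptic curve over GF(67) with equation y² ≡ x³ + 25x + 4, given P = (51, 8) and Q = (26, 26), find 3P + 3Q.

First 3P:
Repeated addition: build up to 3P.
2P: tangent at (51, 8): λ = (3·51² + 25)/(2·8) ≡ 56/16. 16⁻¹ ≡ 21 (mod 67), so λ ≡ 56·21 ≡ 37.
  x = λ² - 51 - 51 = 1369 - 102 ≡ 61; y = λ·(51 - 61) - 8 ≡ 24. → (61, 24)
3P: (61, 24) + (51, 8). λ = (8 - 24)/(51 - 61) ≡ 51/57 mod 67. 57⁻¹ ≡ 20 (mod 67), so λ ≡ 15.
  x = λ² - 61 - 51 = 225 - 112 ≡ 46; y = λ·(61 - 46) - 24 ≡ 0. → (46, 0)
3P = (46, 0).
Next 3Q:
Repeated addition: build up to 3Q.
2Q: tangent at (26, 26): λ = (3·26² + 25)/(2·26) ≡ 43/52. 52⁻¹ ≡ 58 (mod 67) since 52·58 = 3016 ≡ 1, so λ ≡ 43·58 ≡ 15.
  x = λ² - 26 - 26 = 225 - 52 ≡ 39; y = λ·(26 - 39) - 26 ≡ 47. → (39, 47)
3Q: (39, 47) + (26, 26). λ = (26 - 47)/(26 - 39) ≡ 46/54 mod 67. 54⁻¹ ≡ 36 (mod 67), so λ ≡ 48.
  x = λ² - 39 - 26 = 2304 - 65 ≡ 28; y = λ·(39 - 28) - 47 ≡ 12. → (28, 12)
3Q = (28, 12).
Finally 3P + 3Q:
(46, 0) + (28, 12). λ = (12 - 0)/(28 - 46) ≡ 12/49 mod 67. 49⁻¹ ≡ 26 (mod 67), so λ ≡ 44.
  x = λ² - 46 - 28 = 1936 - 74 ≡ 53; y = λ·(46 - 53) - 0 ≡ 27. → (53, 27)

(53, 27)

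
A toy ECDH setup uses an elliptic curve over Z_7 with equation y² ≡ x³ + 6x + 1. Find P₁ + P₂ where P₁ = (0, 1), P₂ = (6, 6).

(0, 1) + (6, 6). λ = (6 - 1)/(6 - 0) ≡ 5/6 mod 7. 6⁻¹ ≡ 6 (mod 7) since 6·6 = 36 ≡ 1, so λ ≡ 2.
  x = λ² - 0 - 6 = 4 - 6 ≡ 5; y = λ·(0 - 5) - 1 ≡ 3. → (5, 3)

(5, 3)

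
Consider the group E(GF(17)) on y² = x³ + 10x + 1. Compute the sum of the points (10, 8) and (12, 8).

(12, 9)

(10, 8) + (12, 8). λ = (8 - 8)/(12 - 10) ≡ 0/2 mod 17. 2⁻¹ ≡ 9 (mod 17), so λ ≡ 0.
  x = λ² - 10 - 12 = 0 - 22 ≡ 12; y = λ·(10 - 12) - 8 ≡ 9. → (12, 9)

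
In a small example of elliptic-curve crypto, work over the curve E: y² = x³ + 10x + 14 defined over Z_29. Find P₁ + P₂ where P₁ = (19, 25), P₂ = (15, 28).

(1, 5)

(19, 25) + (15, 28). λ = (28 - 25)/(15 - 19) ≡ 3/25 mod 29. 25⁻¹ ≡ 7 (mod 29) since 25·7 = 175 ≡ 1, so λ ≡ 21.
  x = λ² - 19 - 15 = 441 - 34 ≡ 1; y = λ·(19 - 1) - 25 ≡ 5. → (1, 5)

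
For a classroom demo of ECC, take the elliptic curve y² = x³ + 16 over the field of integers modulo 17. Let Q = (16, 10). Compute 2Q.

(3, 3)

tangent at (16, 10): λ = (3·16² + 0)/(2·10) ≡ 3/3. 3⁻¹ ≡ 6 (mod 17), so λ ≡ 3·6 ≡ 1.
  x = λ² - 16 - 16 = 1 - 32 ≡ 3; y = λ·(16 - 3) - 10 ≡ 3. → (3, 3)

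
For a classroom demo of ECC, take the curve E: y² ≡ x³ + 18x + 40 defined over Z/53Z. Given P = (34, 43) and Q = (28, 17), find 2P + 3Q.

(15, 9)

First 2P:
Repeated addition: build up to 2P.
2P: tangent at (34, 43): λ = (3·34² + 18)/(2·43) ≡ 41/33. 33⁻¹ ≡ 45 (mod 53), so λ ≡ 41·45 ≡ 43.
  x = λ² - 34 - 34 = 1849 - 68 ≡ 32; y = λ·(34 - 32) - 43 ≡ 43. → (32, 43)
2P = (32, 43).
Next 3Q:
Repeated addition: build up to 3Q.
2Q: tangent at (28, 17): λ = (3·28² + 18)/(2·17) ≡ 38/34. 34⁻¹ ≡ 39 (mod 53), so λ ≡ 38·39 ≡ 51.
  x = λ² - 28 - 28 = 2601 - 56 ≡ 1; y = λ·(28 - 1) - 17 ≡ 35. → (1, 35)
3Q: (1, 35) + (28, 17). λ = (17 - 35)/(28 - 1) ≡ 35/27 mod 53. 27⁻¹ ≡ 2 (mod 53) since 27·2 = 54 ≡ 1, so λ ≡ 17.
  x = λ² - 1 - 28 = 289 - 29 ≡ 48; y = λ·(1 - 48) - 35 ≡ 14. → (48, 14)
3Q = (48, 14).
Finally 2P + 3Q:
(32, 43) + (48, 14). λ = (14 - 43)/(48 - 32) ≡ 24/16 mod 53. 16⁻¹ ≡ 10 (mod 53), so λ ≡ 28.
  x = λ² - 32 - 48 = 784 - 80 ≡ 15; y = λ·(32 - 15) - 43 ≡ 9. → (15, 9)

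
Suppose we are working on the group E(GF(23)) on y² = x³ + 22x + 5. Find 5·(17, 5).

Write G = (17, 5).
Double-and-add on 5 = (101)₂. Start with G = (17, 5) for the leading 1-bit.
double: tangent at (17, 5): λ = (3·17² + 22)/(2·5) ≡ 15/10. 10⁻¹ ≡ 7 (mod 23) since 10·7 = 70 ≡ 1, so λ ≡ 15·7 ≡ 13.
  x = λ² - 17 - 17 = 169 - 34 ≡ 20; y = λ·(17 - 20) - 5 ≡ 2. → (20, 2)
double: tangent at (20, 2): λ = (3·20² + 22)/(2·2) ≡ 3/4. 4⁻¹ ≡ 6 (mod 23), so λ ≡ 3·6 ≡ 18.
  x = λ² - 20 - 20 = 324 - 40 ≡ 8; y = λ·(20 - 8) - 2 ≡ 7. → (8, 7)
add G: (8, 7) + (17, 5). λ = (5 - 7)/(17 - 8) ≡ 21/9 mod 23. 9⁻¹ ≡ 18 (mod 23), so λ ≡ 10.
  x = λ² - 8 - 17 = 100 - 25 ≡ 6; y = λ·(8 - 6) - 7 ≡ 13. → (6, 13)

(6, 13)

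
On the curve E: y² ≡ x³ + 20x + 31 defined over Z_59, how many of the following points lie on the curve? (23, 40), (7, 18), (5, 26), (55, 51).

1

(23, 40): 40² ≡ 7, rhs ≡ 32 → off.
(7, 18): 18² ≡ 29, rhs ≡ 42 → off.
(5, 26): 26² ≡ 27, rhs ≡ 20 → off.
(55, 51): 51² ≡ 5, rhs ≡ 5 → on.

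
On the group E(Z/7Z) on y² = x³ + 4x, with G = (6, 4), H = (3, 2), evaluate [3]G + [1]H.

(2, 4)

First 3G:
Repeated addition: build up to 3G.
2G: tangent at (6, 4): λ = (3·6² + 4)/(2·4) ≡ 0/1. 1⁻¹ ≡ 1 (mod 7), so λ ≡ 0·1 ≡ 0.
  x = λ² - 6 - 6 = 0 - 12 ≡ 2; y = λ·(6 - 2) - 4 ≡ 3. → (2, 3)
3G: (2, 3) + (6, 4). λ = (4 - 3)/(6 - 2) ≡ 1/4 mod 7. 4⁻¹ ≡ 2 (mod 7), so λ ≡ 2.
  x = λ² - 2 - 6 = 4 - 8 ≡ 3; y = λ·(2 - 3) - 3 ≡ 2. → (3, 2)
3G = (3, 2).
Finally 3G + H:
tangent at (3, 2): λ = (3·3² + 4)/(2·2) ≡ 3/4. 4⁻¹ ≡ 2 (mod 7), so λ ≡ 3·2 ≡ 6.
  x = λ² - 3 - 3 = 36 - 6 ≡ 2; y = λ·(3 - 2) - 2 ≡ 4. → (2, 4)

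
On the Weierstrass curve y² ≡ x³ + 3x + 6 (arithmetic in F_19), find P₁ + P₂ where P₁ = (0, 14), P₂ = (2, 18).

(0, 14) + (2, 18). λ = (18 - 14)/(2 - 0) ≡ 4/2 mod 19. 2⁻¹ ≡ 10 (mod 19), so λ ≡ 2.
  x = λ² - 0 - 2 = 4 - 2 ≡ 2; y = λ·(0 - 2) - 14 ≡ 1. → (2, 1)

(2, 1)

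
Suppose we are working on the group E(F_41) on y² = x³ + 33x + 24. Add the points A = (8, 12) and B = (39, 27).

(8, 12) + (39, 27). λ = (27 - 12)/(39 - 8) ≡ 15/31 mod 41. 31⁻¹ ≡ 4 (mod 41), so λ ≡ 19.
  x = λ² - 8 - 39 = 361 - 47 ≡ 27; y = λ·(8 - 27) - 12 ≡ 37. → (27, 37)

(27, 37)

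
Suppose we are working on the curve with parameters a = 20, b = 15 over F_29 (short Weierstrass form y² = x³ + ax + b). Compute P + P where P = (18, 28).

tangent at (18, 28): λ = (3·18² + 20)/(2·28) ≡ 6/27. 27⁻¹ ≡ 14 (mod 29) since 27·14 = 378 ≡ 1, so λ ≡ 6·14 ≡ 26.
  x = λ² - 18 - 18 = 676 - 36 ≡ 2; y = λ·(18 - 2) - 28 ≡ 11. → (2, 11)

(2, 11)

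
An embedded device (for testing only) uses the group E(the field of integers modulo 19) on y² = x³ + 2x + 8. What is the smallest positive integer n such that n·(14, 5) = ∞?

2P: tangent at (14, 5): λ = (3·14² + 2)/(2·5) ≡ 1/10. 10⁻¹ ≡ 2 (mod 19), so λ ≡ 1·2 ≡ 2.
  x = λ² - 14 - 14 = 4 - 28 ≡ 14; y = λ·(14 - 14) - 5 ≡ 14. → (14, 14)
3P: (14, 14) + (14, 5): same x and y₁ ≡ -y₂, so the sum is ∞.
3P = ∞, so the order is 3.

3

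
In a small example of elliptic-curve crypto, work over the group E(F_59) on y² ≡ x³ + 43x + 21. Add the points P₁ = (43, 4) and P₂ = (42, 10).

(43, 4) + (42, 10). λ = (10 - 4)/(42 - 43) ≡ 6/58 mod 59. 58⁻¹ ≡ 58 (mod 59), so λ ≡ 53.
  x = λ² - 43 - 42 = 2809 - 85 ≡ 10; y = λ·(43 - 10) - 4 ≡ 34. → (10, 34)

(10, 34)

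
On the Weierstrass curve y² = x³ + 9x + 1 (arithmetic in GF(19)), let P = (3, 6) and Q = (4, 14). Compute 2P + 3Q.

First 2P:
Repeated addition: build up to 2P.
2P: tangent at (3, 6): λ = (3·3² + 9)/(2·6) ≡ 17/12. 12⁻¹ ≡ 8 (mod 19), so λ ≡ 17·8 ≡ 3.
  x = λ² - 3 - 3 = 9 - 6 ≡ 3; y = λ·(3 - 3) - 6 ≡ 13. → (3, 13)
2P = (3, 13).
Next 3Q:
Repeated addition: build up to 3Q.
2Q: tangent at (4, 14): λ = (3·4² + 9)/(2·14) ≡ 0/9. 9⁻¹ ≡ 17 (mod 19), so λ ≡ 0·17 ≡ 0.
  x = λ² - 4 - 4 = 0 - 8 ≡ 11; y = λ·(4 - 11) - 14 ≡ 5. → (11, 5)
3Q: (11, 5) + (4, 14). λ = (14 - 5)/(4 - 11) ≡ 9/12 mod 19. 12⁻¹ ≡ 8 (mod 19), so λ ≡ 15.
  x = λ² - 11 - 4 = 225 - 15 ≡ 1; y = λ·(11 - 1) - 5 ≡ 12. → (1, 12)
3Q = (1, 12).
Finally 2P + 3Q:
(3, 13) + (1, 12). λ = (12 - 13)/(1 - 3) ≡ 18/17 mod 19. 17⁻¹ ≡ 9 (mod 19) since 17·9 = 153 ≡ 1, so λ ≡ 10.
  x = λ² - 3 - 1 = 100 - 4 ≡ 1; y = λ·(3 - 1) - 13 ≡ 7. → (1, 7)

(1, 7)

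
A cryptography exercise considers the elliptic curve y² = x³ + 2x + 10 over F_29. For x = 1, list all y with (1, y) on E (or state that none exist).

x³ + 2x + 10 = 13 ≡ 13 (mod 29).
Square roots of 13 mod 29: 10 and 19 (since 10² = 100 ≡ 13).

10, 19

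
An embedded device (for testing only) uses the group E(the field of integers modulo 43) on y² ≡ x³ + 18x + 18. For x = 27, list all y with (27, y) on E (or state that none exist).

none

x³ + 18x + 18 = 20187 ≡ 20 (mod 43).
20 is a non-residue mod 43; no y exists.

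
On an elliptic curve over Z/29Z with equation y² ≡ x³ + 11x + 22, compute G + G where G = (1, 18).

(2, 9)

tangent at (1, 18): λ = (3·1² + 11)/(2·18) ≡ 14/7. 7⁻¹ ≡ 25 (mod 29) since 7·25 = 175 ≡ 1, so λ ≡ 14·25 ≡ 2.
  x = λ² - 1 - 1 = 4 - 2 ≡ 2; y = λ·(1 - 2) - 18 ≡ 9. → (2, 9)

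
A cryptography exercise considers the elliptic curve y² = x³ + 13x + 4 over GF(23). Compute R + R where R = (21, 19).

(17, 3)

tangent at (21, 19): λ = (3·21² + 13)/(2·19) ≡ 2/15. 15⁻¹ ≡ 20 (mod 23) since 15·20 = 300 ≡ 1, so λ ≡ 2·20 ≡ 17.
  x = λ² - 21 - 21 = 289 - 42 ≡ 17; y = λ·(21 - 17) - 19 ≡ 3. → (17, 3)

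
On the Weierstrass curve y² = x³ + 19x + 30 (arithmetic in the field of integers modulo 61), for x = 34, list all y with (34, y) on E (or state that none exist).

x³ + 19x + 30 = 39980 ≡ 25 (mod 61).
Square roots of 25 mod 61: 5 and 56 (since 5² = 25 ≡ 25).

5, 56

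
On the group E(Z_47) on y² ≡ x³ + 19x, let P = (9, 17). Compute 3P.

(6, 46)

Repeated addition: build up to 3P.
2P: tangent at (9, 17): λ = (3·9² + 19)/(2·17) ≡ 27/34. 34⁻¹ ≡ 18 (mod 47), so λ ≡ 27·18 ≡ 16.
  x = λ² - 9 - 9 = 256 - 18 ≡ 3; y = λ·(9 - 3) - 17 ≡ 32. → (3, 32)
3P: (3, 32) + (9, 17). λ = (17 - 32)/(9 - 3) ≡ 32/6 mod 47. 6⁻¹ ≡ 8 (mod 47) since 6·8 = 48 ≡ 1, so λ ≡ 21.
  x = λ² - 3 - 9 = 441 - 12 ≡ 6; y = λ·(3 - 6) - 32 ≡ 46. → (6, 46)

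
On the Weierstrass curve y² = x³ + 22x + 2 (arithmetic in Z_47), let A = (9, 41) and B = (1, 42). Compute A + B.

(9, 41) + (1, 42). λ = (42 - 41)/(1 - 9) ≡ 1/39 mod 47. 39⁻¹ ≡ 41 (mod 47), so λ ≡ 41.
  x = λ² - 9 - 1 = 1681 - 10 ≡ 26; y = λ·(9 - 26) - 41 ≡ 14. → (26, 14)

(26, 14)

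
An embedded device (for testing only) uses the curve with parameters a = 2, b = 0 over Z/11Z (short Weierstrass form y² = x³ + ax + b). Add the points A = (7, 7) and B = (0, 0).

(7, 7) + (0, 0). λ = (0 - 7)/(0 - 7) ≡ 4/4 mod 11. 4⁻¹ ≡ 3 (mod 11), so λ ≡ 1.
  x = λ² - 7 - 0 = 1 - 7 ≡ 5; y = λ·(7 - 5) - 7 ≡ 6. → (5, 6)

(5, 6)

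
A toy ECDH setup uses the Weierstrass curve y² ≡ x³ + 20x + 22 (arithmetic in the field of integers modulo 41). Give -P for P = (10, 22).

(10, 19)

-(10, 22) = (10, -22 mod 41) = (10, 19).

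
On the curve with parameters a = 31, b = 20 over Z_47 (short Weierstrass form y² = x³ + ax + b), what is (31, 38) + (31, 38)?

(32, 9)

tangent at (31, 38): λ = (3·31² + 31)/(2·38) ≡ 0/29. 29⁻¹ ≡ 13 (mod 47), so λ ≡ 0·13 ≡ 0.
  x = λ² - 31 - 31 = 0 - 62 ≡ 32; y = λ·(31 - 32) - 38 ≡ 9. → (32, 9)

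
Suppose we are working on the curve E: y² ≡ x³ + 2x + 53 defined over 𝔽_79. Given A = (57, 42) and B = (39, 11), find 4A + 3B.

(24, 10)

First 4A:
Double-and-add on 4 = (100)₂. Start with A = (57, 42) for the leading 1-bit.
double: tangent at (57, 42): λ = (3·57² + 2)/(2·42) ≡ 32/5. 5⁻¹ ≡ 16 (mod 79), so λ ≡ 32·16 ≡ 38.
  x = λ² - 57 - 57 = 1444 - 114 ≡ 66; y = λ·(57 - 66) - 42 ≡ 11. → (66, 11)
double: tangent at (66, 11): λ = (3·66² + 2)/(2·11) ≡ 35/22. 22⁻¹ ≡ 18 (mod 79), so λ ≡ 35·18 ≡ 77.
  x = λ² - 66 - 66 = 5929 - 132 ≡ 30; y = λ·(66 - 30) - 11 ≡ 75. → (30, 75)
4A = (30, 75).
Next 3B:
Repeated addition: build up to 3B.
2B: tangent at (39, 11): λ = (3·39² + 2)/(2·11) ≡ 62/22. 22⁻¹ ≡ 18 (mod 79), so λ ≡ 62·18 ≡ 10.
  x = λ² - 39 - 39 = 100 - 78 ≡ 22; y = λ·(39 - 22) - 11 ≡ 1. → (22, 1)
3B: (22, 1) + (39, 11). λ = (11 - 1)/(39 - 22) ≡ 10/17 mod 79. 17⁻¹ ≡ 14 (mod 79), so λ ≡ 61.
  x = λ² - 22 - 39 = 3721 - 61 ≡ 26; y = λ·(22 - 26) - 1 ≡ 71. → (26, 71)
3B = (26, 71).
Finally 4A + 3B:
(30, 75) + (26, 71). λ = (71 - 75)/(26 - 30) ≡ 75/75 mod 79. 75⁻¹ ≡ 59 (mod 79) since 75·59 = 4425 ≡ 1, so λ ≡ 1.
  x = λ² - 30 - 26 = 1 - 56 ≡ 24; y = λ·(30 - 24) - 75 ≡ 10. → (24, 10)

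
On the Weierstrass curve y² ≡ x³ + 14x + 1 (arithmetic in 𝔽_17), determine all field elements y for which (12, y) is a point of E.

x³ + 14x + 1 = 1897 ≡ 10 (mod 17).
10 is a non-residue mod 17; no y exists.

none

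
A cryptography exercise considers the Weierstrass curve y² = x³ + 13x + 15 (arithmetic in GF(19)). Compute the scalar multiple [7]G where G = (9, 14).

Double-and-add on 7 = (111)₂. Start with G = (9, 14) for the leading 1-bit.
double: tangent at (9, 14): λ = (3·9² + 13)/(2·14) ≡ 9/9. 9⁻¹ ≡ 17 (mod 19), so λ ≡ 9·17 ≡ 1.
  x = λ² - 9 - 9 = 1 - 18 ≡ 2; y = λ·(9 - 2) - 14 ≡ 12. → (2, 12)
add G: (2, 12) + (9, 14). λ = (14 - 12)/(9 - 2) ≡ 2/7 mod 19. 7⁻¹ ≡ 11 (mod 19) since 7·11 = 77 ≡ 1, so λ ≡ 3.
  x = λ² - 2 - 9 = 9 - 11 ≡ 17; y = λ·(2 - 17) - 12 ≡ 0. → (17, 0)
double: (17, 0) + (17, 0): same x and y₁ ≡ -y₂, so the sum is O.
add G: O + (9, 14) = (9, 14) (identity).

(9, 14)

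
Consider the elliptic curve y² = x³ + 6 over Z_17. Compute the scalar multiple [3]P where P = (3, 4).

O

Repeated addition: build up to 3P.
2P: tangent at (3, 4): λ = (3·3² + 0)/(2·4) ≡ 10/8. 8⁻¹ ≡ 15 (mod 17), so λ ≡ 10·15 ≡ 14.
  x = λ² - 3 - 3 = 196 - 6 ≡ 3; y = λ·(3 - 3) - 4 ≡ 13. → (3, 13)
3P: (3, 13) + (3, 4): same x and y₁ ≡ -y₂, so the sum is the point at infinity.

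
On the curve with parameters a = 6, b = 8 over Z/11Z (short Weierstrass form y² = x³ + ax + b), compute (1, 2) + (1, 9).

O

The two points share x = 1 and their y-coordinates satisfy 2 + 9 ≡ 0 (mod 11), so they are inverses. Their sum is the point at infinity.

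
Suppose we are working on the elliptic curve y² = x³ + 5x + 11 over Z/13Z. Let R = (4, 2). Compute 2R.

(1, 2)

tangent at (4, 2): λ = (3·4² + 5)/(2·2) ≡ 1/4. 4⁻¹ ≡ 10 (mod 13) since 4·10 = 40 ≡ 1, so λ ≡ 1·10 ≡ 10.
  x = λ² - 4 - 4 = 100 - 8 ≡ 1; y = λ·(4 - 1) - 2 ≡ 2. → (1, 2)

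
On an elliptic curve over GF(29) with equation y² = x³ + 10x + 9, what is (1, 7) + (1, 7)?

(7, 4)

tangent at (1, 7): λ = (3·1² + 10)/(2·7) ≡ 13/14. 14⁻¹ ≡ 27 (mod 29), so λ ≡ 13·27 ≡ 3.
  x = λ² - 1 - 1 = 9 - 2 ≡ 7; y = λ·(1 - 7) - 7 ≡ 4. → (7, 4)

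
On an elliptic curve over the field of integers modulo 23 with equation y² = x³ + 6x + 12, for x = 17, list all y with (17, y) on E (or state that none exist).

6, 17

x³ + 6x + 12 = 5027 ≡ 13 (mod 23).
Square roots of 13 mod 23: 6 and 17 (since 6² = 36 ≡ 13).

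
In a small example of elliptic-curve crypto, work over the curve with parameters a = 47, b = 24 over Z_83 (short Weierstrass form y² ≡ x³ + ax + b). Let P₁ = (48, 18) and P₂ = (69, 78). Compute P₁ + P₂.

(48, 18) + (69, 78). λ = (78 - 18)/(69 - 48) ≡ 60/21 mod 83. 21⁻¹ ≡ 4 (mod 83) since 21·4 = 84 ≡ 1, so λ ≡ 74.
  x = λ² - 48 - 69 = 5476 - 117 ≡ 47; y = λ·(48 - 47) - 18 ≡ 56. → (47, 56)

(47, 56)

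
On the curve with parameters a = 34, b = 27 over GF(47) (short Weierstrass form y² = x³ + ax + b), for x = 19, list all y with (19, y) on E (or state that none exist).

x³ + 34x + 27 = 7532 ≡ 12 (mod 47).
Square roots of 12 mod 47: 23 and 24 (since 23² = 529 ≡ 12).

23, 24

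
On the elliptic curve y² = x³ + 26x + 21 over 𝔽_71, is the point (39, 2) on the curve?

y² = 2² ≡ 4; x³ + 26x + 21 = 60354 ≡ 4 (mod 71). 4 = 4.

yes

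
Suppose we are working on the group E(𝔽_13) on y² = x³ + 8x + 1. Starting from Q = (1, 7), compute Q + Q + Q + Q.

(0, 1)

Repeated addition: build up to 4Q.
2Q: tangent at (1, 7): λ = (3·1² + 8)/(2·7) ≡ 11/1. 1⁻¹ ≡ 1 (mod 13) since 1·1 = 1 ≡ 1, so λ ≡ 11·1 ≡ 11.
  x = λ² - 1 - 1 = 121 - 2 ≡ 2; y = λ·(1 - 2) - 7 ≡ 8. → (2, 8)
3Q: (2, 8) + (1, 7). λ = (7 - 8)/(1 - 2) ≡ 12/12 mod 13. 12⁻¹ ≡ 12 (mod 13) since 12·12 = 144 ≡ 1, so λ ≡ 1.
  x = λ² - 2 - 1 = 1 - 3 ≡ 11; y = λ·(2 - 11) - 8 ≡ 9. → (11, 9)
4Q: (11, 9) + (1, 7). λ = (7 - 9)/(1 - 11) ≡ 11/3 mod 13. 3⁻¹ ≡ 9 (mod 13), so λ ≡ 8.
  x = λ² - 11 - 1 = 64 - 12 ≡ 0; y = λ·(11 - 0) - 9 ≡ 1. → (0, 1)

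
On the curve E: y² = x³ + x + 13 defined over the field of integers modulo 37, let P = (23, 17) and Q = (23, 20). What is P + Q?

The two points share x = 23 and their y-coordinates satisfy 17 + 20 ≡ 0 (mod 37), so they are inverses. Their sum is O.

O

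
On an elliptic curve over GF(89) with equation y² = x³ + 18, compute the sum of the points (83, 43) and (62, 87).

(83, 43) + (62, 87). λ = (87 - 43)/(62 - 83) ≡ 44/68 mod 89. 68⁻¹ ≡ 72 (mod 89) since 68·72 = 4896 ≡ 1, so λ ≡ 53.
  x = λ² - 83 - 62 = 2809 - 145 ≡ 83; y = λ·(83 - 83) - 43 ≡ 46. → (83, 46)

(83, 46)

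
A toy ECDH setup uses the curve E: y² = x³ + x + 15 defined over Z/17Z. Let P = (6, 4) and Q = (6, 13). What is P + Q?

O

The two points share x = 6 and their y-coordinates satisfy 4 + 13 ≡ 0 (mod 17), so they are inverses. Their sum is 𝒪.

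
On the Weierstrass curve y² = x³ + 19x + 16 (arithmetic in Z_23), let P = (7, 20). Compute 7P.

Double-and-add on 7 = (111)₂. Start with P = (7, 20) for the leading 1-bit.
double: tangent at (7, 20): λ = (3·7² + 19)/(2·20) ≡ 5/17. 17⁻¹ ≡ 19 (mod 23) since 17·19 = 323 ≡ 1, so λ ≡ 5·19 ≡ 3.
  x = λ² - 7 - 7 = 9 - 14 ≡ 18; y = λ·(7 - 18) - 20 ≡ 16. → (18, 16)
add P: (18, 16) + (7, 20). λ = (20 - 16)/(7 - 18) ≡ 4/12 mod 23. 12⁻¹ ≡ 2 (mod 23) since 12·2 = 24 ≡ 1, so λ ≡ 8.
  x = λ² - 18 - 7 = 64 - 25 ≡ 16; y = λ·(18 - 16) - 16 ≡ 0. → (16, 0)
double: (16, 0) + (16, 0): same x and y₁ ≡ -y₂, so the sum is O.
add P: O + (7, 20) = (7, 20) (identity).

(7, 20)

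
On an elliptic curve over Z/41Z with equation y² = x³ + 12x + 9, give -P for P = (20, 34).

(20, 7)

-(20, 34) = (20, -34 mod 41) = (20, 7).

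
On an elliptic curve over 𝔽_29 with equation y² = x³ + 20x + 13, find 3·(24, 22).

(9, 20)

Write G = (24, 22).
Repeated addition: build up to 3G.
2G: tangent at (24, 22): λ = (3·24² + 20)/(2·22) ≡ 8/15. 15⁻¹ ≡ 2 (mod 29), so λ ≡ 8·2 ≡ 16.
  x = λ² - 24 - 24 = 256 - 48 ≡ 5; y = λ·(24 - 5) - 22 ≡ 21. → (5, 21)
3G: (5, 21) + (24, 22). λ = (22 - 21)/(24 - 5) ≡ 1/19 mod 29. 19⁻¹ ≡ 26 (mod 29), so λ ≡ 26.
  x = λ² - 5 - 24 = 676 - 29 ≡ 9; y = λ·(5 - 9) - 21 ≡ 20. → (9, 20)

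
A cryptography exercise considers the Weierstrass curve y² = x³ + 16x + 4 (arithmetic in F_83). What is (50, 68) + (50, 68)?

tangent at (50, 68): λ = (3·50² + 16)/(2·68) ≡ 46/53. 53⁻¹ ≡ 47 (mod 83) since 53·47 = 2491 ≡ 1, so λ ≡ 46·47 ≡ 4.
  x = λ² - 50 - 50 = 16 - 100 ≡ 82; y = λ·(50 - 82) - 68 ≡ 53. → (82, 53)

(82, 53)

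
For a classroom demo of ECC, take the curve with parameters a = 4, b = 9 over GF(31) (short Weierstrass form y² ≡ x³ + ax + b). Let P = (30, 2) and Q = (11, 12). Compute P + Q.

(30, 2) + (11, 12). λ = (12 - 2)/(11 - 30) ≡ 10/12 mod 31. 12⁻¹ ≡ 13 (mod 31) since 12·13 = 156 ≡ 1, so λ ≡ 6.
  x = λ² - 30 - 11 = 36 - 41 ≡ 26; y = λ·(30 - 26) - 2 ≡ 22. → (26, 22)

(26, 22)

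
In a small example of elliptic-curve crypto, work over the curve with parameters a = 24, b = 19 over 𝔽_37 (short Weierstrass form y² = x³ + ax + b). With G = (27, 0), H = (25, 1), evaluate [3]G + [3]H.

(22, 13)

First 3G:
Repeated addition: build up to 3G.
2G: (27, 0) + (27, 0): same x and y₁ ≡ -y₂, so the sum is O.
3G: O + (27, 0) = (27, 0) (identity).
3G = (27, 0).
Next 3H:
Repeated addition: build up to 3H.
2H: tangent at (25, 1): λ = (3·25² + 24)/(2·1) ≡ 12/2. 2⁻¹ ≡ 19 (mod 37) since 2·19 = 38 ≡ 1, so λ ≡ 12·19 ≡ 6.
  x = λ² - 25 - 25 = 36 - 50 ≡ 23; y = λ·(25 - 23) - 1 ≡ 11. → (23, 11)
3H: (23, 11) + (25, 1). λ = (1 - 11)/(25 - 23) ≡ 27/2 mod 37. 2⁻¹ ≡ 19 (mod 37), so λ ≡ 32.
  x = λ² - 23 - 25 = 1024 - 48 ≡ 14; y = λ·(23 - 14) - 11 ≡ 18. → (14, 18)
3H = (14, 18).
Finally 3G + 3H:
(27, 0) + (14, 18). λ = (18 - 0)/(14 - 27) ≡ 18/24 mod 37. 24⁻¹ ≡ 17 (mod 37) since 24·17 = 408 ≡ 1, so λ ≡ 10.
  x = λ² - 27 - 14 = 100 - 41 ≡ 22; y = λ·(27 - 22) - 0 ≡ 13. → (22, 13)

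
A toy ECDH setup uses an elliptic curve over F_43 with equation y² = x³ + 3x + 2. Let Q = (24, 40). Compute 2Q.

(33, 41)

tangent at (24, 40): λ = (3·24² + 3)/(2·40) ≡ 11/37. 37⁻¹ ≡ 7 (mod 43), so λ ≡ 11·7 ≡ 34.
  x = λ² - 24 - 24 = 1156 - 48 ≡ 33; y = λ·(24 - 33) - 40 ≡ 41. → (33, 41)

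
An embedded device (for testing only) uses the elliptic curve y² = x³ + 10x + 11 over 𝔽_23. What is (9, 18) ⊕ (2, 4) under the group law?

(16, 14)

(9, 18) + (2, 4). λ = (4 - 18)/(2 - 9) ≡ 9/16 mod 23. 16⁻¹ ≡ 13 (mod 23), so λ ≡ 2.
  x = λ² - 9 - 2 = 4 - 11 ≡ 16; y = λ·(9 - 16) - 18 ≡ 14. → (16, 14)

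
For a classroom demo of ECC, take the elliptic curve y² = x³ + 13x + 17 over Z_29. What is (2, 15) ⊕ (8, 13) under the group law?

(2, 15) + (8, 13). λ = (13 - 15)/(8 - 2) ≡ 27/6 mod 29. 6⁻¹ ≡ 5 (mod 29), so λ ≡ 19.
  x = λ² - 2 - 8 = 361 - 10 ≡ 3; y = λ·(2 - 3) - 15 ≡ 24. → (3, 24)

(3, 24)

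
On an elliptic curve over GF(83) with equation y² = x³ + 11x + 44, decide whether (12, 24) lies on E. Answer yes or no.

yes

y² = 24² ≡ 78; x³ + 11x + 44 = 1904 ≡ 78 (mod 83). 78 = 78.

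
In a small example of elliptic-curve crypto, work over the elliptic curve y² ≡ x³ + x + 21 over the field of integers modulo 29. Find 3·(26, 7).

Write G = (26, 7).
Repeated addition: build up to 3G.
2G: tangent at (26, 7): λ = (3·26² + 1)/(2·7) ≡ 28/14. 14⁻¹ ≡ 27 (mod 29) since 14·27 = 378 ≡ 1, so λ ≡ 28·27 ≡ 2.
  x = λ² - 26 - 26 = 4 - 52 ≡ 10; y = λ·(26 - 10) - 7 ≡ 25. → (10, 25)
3G: (10, 25) + (26, 7). λ = (7 - 25)/(26 - 10) ≡ 11/16 mod 29. 16⁻¹ ≡ 20 (mod 29) since 16·20 = 320 ≡ 1, so λ ≡ 17.
  x = λ² - 10 - 26 = 289 - 36 ≡ 21; y = λ·(10 - 21) - 25 ≡ 20. → (21, 20)

(21, 20)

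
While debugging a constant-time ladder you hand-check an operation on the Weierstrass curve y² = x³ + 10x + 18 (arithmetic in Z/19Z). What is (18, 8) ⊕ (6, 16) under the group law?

(18, 8) + (6, 16). λ = (16 - 8)/(6 - 18) ≡ 8/7 mod 19. 7⁻¹ ≡ 11 (mod 19), so λ ≡ 12.
  x = λ² - 18 - 6 = 144 - 24 ≡ 6; y = λ·(18 - 6) - 8 ≡ 3. → (6, 3)

(6, 3)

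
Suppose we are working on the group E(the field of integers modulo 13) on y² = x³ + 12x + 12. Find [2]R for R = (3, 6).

(7, 7)

tangent at (3, 6): λ = (3·3² + 12)/(2·6) ≡ 0/12. 12⁻¹ ≡ 12 (mod 13), so λ ≡ 0·12 ≡ 0.
  x = λ² - 3 - 3 = 0 - 6 ≡ 7; y = λ·(3 - 7) - 6 ≡ 7. → (7, 7)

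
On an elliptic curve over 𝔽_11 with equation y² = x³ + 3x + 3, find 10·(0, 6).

(9, 0)

Write P = (0, 6).
Double-and-add on 10 = (1010)₂. Start with P = (0, 6) for the leading 1-bit.
double: tangent at (0, 6): λ = (3·0² + 3)/(2·6) ≡ 3/1. 1⁻¹ ≡ 1 (mod 11), so λ ≡ 3·1 ≡ 3.
  x = λ² - 0 - 0 = 9 - 0 ≡ 9; y = λ·(0 - 9) - 6 ≡ 0. → (9, 0)
double: (9, 0) + (9, 0): same x and y₁ ≡ -y₂, so the sum is ∞.
add P: ∞ + (0, 6) = (0, 6) (identity).
double: tangent at (0, 6): λ = (3·0² + 3)/(2·6) ≡ 3/1. 1⁻¹ ≡ 1 (mod 11) since 1·1 = 1 ≡ 1, so λ ≡ 3·1 ≡ 3.
  x = λ² - 0 - 0 = 9 - 0 ≡ 9; y = λ·(0 - 9) - 6 ≡ 0. → (9, 0)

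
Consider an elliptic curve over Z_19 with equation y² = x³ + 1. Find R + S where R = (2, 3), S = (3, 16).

(12, 0)

(2, 3) + (3, 16). λ = (16 - 3)/(3 - 2) ≡ 13/1 mod 19. 1⁻¹ ≡ 1 (mod 19), so λ ≡ 13.
  x = λ² - 2 - 3 = 169 - 5 ≡ 12; y = λ·(2 - 12) - 3 ≡ 0. → (12, 0)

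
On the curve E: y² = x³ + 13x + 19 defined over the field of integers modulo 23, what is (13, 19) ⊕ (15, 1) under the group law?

(7, 19)

(13, 19) + (15, 1). λ = (1 - 19)/(15 - 13) ≡ 5/2 mod 23. 2⁻¹ ≡ 12 (mod 23) since 2·12 = 24 ≡ 1, so λ ≡ 14.
  x = λ² - 13 - 15 = 196 - 28 ≡ 7; y = λ·(13 - 7) - 19 ≡ 19. → (7, 19)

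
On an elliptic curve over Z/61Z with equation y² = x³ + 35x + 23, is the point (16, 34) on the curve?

y² = 34² ≡ 58; x³ + 35x + 23 = 4679 ≡ 43 (mod 61). 58 ≠ 43.

no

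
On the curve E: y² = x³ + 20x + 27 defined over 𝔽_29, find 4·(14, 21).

Write P = (14, 21).
Repeated addition: build up to 4P.
2P: tangent at (14, 21): λ = (3·14² + 20)/(2·21) ≡ 28/13. 13⁻¹ ≡ 9 (mod 29), so λ ≡ 28·9 ≡ 20.
  x = λ² - 14 - 14 = 400 - 28 ≡ 24; y = λ·(14 - 24) - 21 ≡ 11. → (24, 11)
3P: (24, 11) + (14, 21). λ = (21 - 11)/(14 - 24) ≡ 10/19 mod 29. 19⁻¹ ≡ 26 (mod 29) since 19·26 = 494 ≡ 1, so λ ≡ 28.
  x = λ² - 24 - 14 = 784 - 38 ≡ 21; y = λ·(24 - 21) - 11 ≡ 15. → (21, 15)
4P: (21, 15) + (14, 21). λ = (21 - 15)/(14 - 21) ≡ 6/22 mod 29. 22⁻¹ ≡ 4 (mod 29), so λ ≡ 24.
  x = λ² - 21 - 14 = 576 - 35 ≡ 19; y = λ·(21 - 19) - 15 ≡ 4. → (19, 4)

(19, 4)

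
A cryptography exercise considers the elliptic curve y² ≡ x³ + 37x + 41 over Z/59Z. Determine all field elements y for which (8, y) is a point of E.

x³ + 37x + 41 = 849 ≡ 23 (mod 59).
23 is a non-residue mod 59; no y exists.

none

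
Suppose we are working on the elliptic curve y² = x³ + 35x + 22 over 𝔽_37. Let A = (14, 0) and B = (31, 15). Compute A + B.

(14, 0) + (31, 15). λ = (15 - 0)/(31 - 14) ≡ 15/17 mod 37. 17⁻¹ ≡ 24 (mod 37) since 17·24 = 408 ≡ 1, so λ ≡ 27.
  x = λ² - 14 - 31 = 729 - 45 ≡ 18; y = λ·(14 - 18) - 0 ≡ 3. → (18, 3)

(18, 3)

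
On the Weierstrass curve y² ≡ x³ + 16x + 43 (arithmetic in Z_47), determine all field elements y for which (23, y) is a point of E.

none

x³ + 16x + 43 = 12578 ≡ 29 (mod 47).
29 is a non-residue mod 47; no y exists.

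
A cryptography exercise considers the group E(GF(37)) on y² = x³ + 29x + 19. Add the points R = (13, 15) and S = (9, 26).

(11, 35)

(13, 15) + (9, 26). λ = (26 - 15)/(9 - 13) ≡ 11/33 mod 37. 33⁻¹ ≡ 9 (mod 37), so λ ≡ 25.
  x = λ² - 13 - 9 = 625 - 22 ≡ 11; y = λ·(13 - 11) - 15 ≡ 35. → (11, 35)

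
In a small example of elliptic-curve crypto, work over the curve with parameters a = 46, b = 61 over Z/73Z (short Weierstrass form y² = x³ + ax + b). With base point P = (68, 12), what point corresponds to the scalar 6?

(7, 54)

Repeated addition: build up to 6P.
2P: tangent at (68, 12): λ = (3·68² + 46)/(2·12) ≡ 48/24. 24⁻¹ ≡ 70 (mod 73), so λ ≡ 48·70 ≡ 2.
  x = λ² - 68 - 68 = 4 - 136 ≡ 14; y = λ·(68 - 14) - 12 ≡ 23. → (14, 23)
3P: (14, 23) + (68, 12). λ = (12 - 23)/(68 - 14) ≡ 62/54 mod 73. 54⁻¹ ≡ 23 (mod 73), so λ ≡ 39.
  x = λ² - 14 - 68 = 1521 - 82 ≡ 52; y = λ·(14 - 52) - 23 ≡ 28. → (52, 28)
4P: (52, 28) + (68, 12). λ = (12 - 28)/(68 - 52) ≡ 57/16 mod 73. 16⁻¹ ≡ 32 (mod 73) since 16·32 = 512 ≡ 1, so λ ≡ 72.
  x = λ² - 52 - 68 = 5184 - 120 ≡ 27; y = λ·(52 - 27) - 28 ≡ 20. → (27, 20)
5P: (27, 20) + (68, 12). λ = (12 - 20)/(68 - 27) ≡ 65/41 mod 73. 41⁻¹ ≡ 57 (mod 73), so λ ≡ 55.
  x = λ² - 27 - 68 = 3025 - 95 ≡ 10; y = λ·(27 - 10) - 20 ≡ 39. → (10, 39)
6P: (10, 39) + (68, 12). λ = (12 - 39)/(68 - 10) ≡ 46/58 mod 73. 58⁻¹ ≡ 34 (mod 73) since 58·34 = 1972 ≡ 1, so λ ≡ 31.
  x = λ² - 10 - 68 = 961 - 78 ≡ 7; y = λ·(10 - 7) - 39 ≡ 54. → (7, 54)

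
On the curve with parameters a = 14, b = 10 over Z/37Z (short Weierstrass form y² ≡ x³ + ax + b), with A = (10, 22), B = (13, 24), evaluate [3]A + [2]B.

First 3A:
Repeated addition: build up to 3A.
2A: tangent at (10, 22): λ = (3·10² + 14)/(2·22) ≡ 18/7. 7⁻¹ ≡ 16 (mod 37), so λ ≡ 18·16 ≡ 29.
  x = λ² - 10 - 10 = 841 - 20 ≡ 7; y = λ·(10 - 7) - 22 ≡ 28. → (7, 28)
3A: (7, 28) + (10, 22). λ = (22 - 28)/(10 - 7) ≡ 31/3 mod 37. 3⁻¹ ≡ 25 (mod 37) since 3·25 = 75 ≡ 1, so λ ≡ 35.
  x = λ² - 7 - 10 = 1225 - 17 ≡ 24; y = λ·(7 - 24) - 28 ≡ 6. → (24, 6)
3A = (24, 6).
Next 2B:
Repeated addition: build up to 2B.
2B: tangent at (13, 24): λ = (3·13² + 14)/(2·24) ≡ 3/11. 11⁻¹ ≡ 27 (mod 37), so λ ≡ 3·27 ≡ 7.
  x = λ² - 13 - 13 = 49 - 26 ≡ 23; y = λ·(13 - 23) - 24 ≡ 17. → (23, 17)
2B = (23, 17).
Finally 3A + 2B:
(24, 6) + (23, 17). λ = (17 - 6)/(23 - 24) ≡ 11/36 mod 37. 36⁻¹ ≡ 36 (mod 37) since 36·36 = 1296 ≡ 1, so λ ≡ 26.
  x = λ² - 24 - 23 = 676 - 47 ≡ 0; y = λ·(24 - 0) - 6 ≡ 26. → (0, 26)

(0, 26)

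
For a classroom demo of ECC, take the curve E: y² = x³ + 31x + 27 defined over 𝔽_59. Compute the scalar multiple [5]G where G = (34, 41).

(12, 48)

Double-and-add on 5 = (101)₂. Start with G = (34, 41) for the leading 1-bit.
double: tangent at (34, 41): λ = (3·34² + 31)/(2·41) ≡ 18/23. 23⁻¹ ≡ 18 (mod 59), so λ ≡ 18·18 ≡ 29.
  x = λ² - 34 - 34 = 841 - 68 ≡ 6; y = λ·(34 - 6) - 41 ≡ 4. → (6, 4)
double: tangent at (6, 4): λ = (3·6² + 31)/(2·4) ≡ 21/8. 8⁻¹ ≡ 37 (mod 59), so λ ≡ 21·37 ≡ 10.
  x = λ² - 6 - 6 = 100 - 12 ≡ 29; y = λ·(6 - 29) - 4 ≡ 2. → (29, 2)
add G: (29, 2) + (34, 41). λ = (41 - 2)/(34 - 29) ≡ 39/5 mod 59. 5⁻¹ ≡ 12 (mod 59), so λ ≡ 55.
  x = λ² - 29 - 34 = 3025 - 63 ≡ 12; y = λ·(29 - 12) - 2 ≡ 48. → (12, 48)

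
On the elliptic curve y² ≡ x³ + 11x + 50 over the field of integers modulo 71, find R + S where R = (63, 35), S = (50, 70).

(63, 35) + (50, 70). λ = (70 - 35)/(50 - 63) ≡ 35/58 mod 71. 58⁻¹ ≡ 60 (mod 71), so λ ≡ 41.
  x = λ² - 63 - 50 = 1681 - 113 ≡ 6; y = λ·(63 - 6) - 35 ≡ 30. → (6, 30)

(6, 30)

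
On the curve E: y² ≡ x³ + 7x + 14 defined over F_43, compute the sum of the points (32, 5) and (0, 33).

(42, 36)

(32, 5) + (0, 33). λ = (33 - 5)/(0 - 32) ≡ 28/11 mod 43. 11⁻¹ ≡ 4 (mod 43) since 11·4 = 44 ≡ 1, so λ ≡ 26.
  x = λ² - 32 - 0 = 676 - 32 ≡ 42; y = λ·(32 - 42) - 5 ≡ 36. → (42, 36)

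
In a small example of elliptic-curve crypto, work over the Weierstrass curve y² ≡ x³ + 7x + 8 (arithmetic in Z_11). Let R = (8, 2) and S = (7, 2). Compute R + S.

(7, 9)

(8, 2) + (7, 2). λ = (2 - 2)/(7 - 8) ≡ 0/10 mod 11. 10⁻¹ ≡ 10 (mod 11) since 10·10 = 100 ≡ 1, so λ ≡ 0.
  x = λ² - 8 - 7 = 0 - 15 ≡ 7; y = λ·(8 - 7) - 2 ≡ 9. → (7, 9)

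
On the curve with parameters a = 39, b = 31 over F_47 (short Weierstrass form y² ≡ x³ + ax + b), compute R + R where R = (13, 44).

tangent at (13, 44): λ = (3·13² + 39)/(2·44) ≡ 29/41. 41⁻¹ ≡ 39 (mod 47) since 41·39 = 1599 ≡ 1, so λ ≡ 29·39 ≡ 3.
  x = λ² - 13 - 13 = 9 - 26 ≡ 30; y = λ·(13 - 30) - 44 ≡ 46. → (30, 46)

(30, 46)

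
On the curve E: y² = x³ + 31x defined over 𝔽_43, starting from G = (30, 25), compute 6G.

Repeated addition: build up to 6G.
2G: tangent at (30, 25): λ = (3·30² + 31)/(2·25) ≡ 22/7. 7⁻¹ ≡ 37 (mod 43) since 7·37 = 259 ≡ 1, so λ ≡ 22·37 ≡ 40.
  x = λ² - 30 - 30 = 1600 - 60 ≡ 35; y = λ·(30 - 35) - 25 ≡ 33. → (35, 33)
3G: (35, 33) + (30, 25). λ = (25 - 33)/(30 - 35) ≡ 35/38 mod 43. 38⁻¹ ≡ 17 (mod 43) since 38·17 = 646 ≡ 1, so λ ≡ 36.
  x = λ² - 35 - 30 = 1296 - 65 ≡ 27; y = λ·(35 - 27) - 33 ≡ 40. → (27, 40)
4G: (27, 40) + (30, 25). λ = (25 - 40)/(30 - 27) ≡ 28/3 mod 43. 3⁻¹ ≡ 29 (mod 43), so λ ≡ 38.
  x = λ² - 27 - 30 = 1444 - 57 ≡ 11; y = λ·(27 - 11) - 40 ≡ 9. → (11, 9)
5G: (11, 9) + (30, 25). λ = (25 - 9)/(30 - 11) ≡ 16/19 mod 43. 19⁻¹ ≡ 34 (mod 43), so λ ≡ 28.
  x = λ² - 11 - 30 = 784 - 41 ≡ 12; y = λ·(11 - 12) - 9 ≡ 6. → (12, 6)
6G: (12, 6) + (30, 25). λ = (25 - 6)/(30 - 12) ≡ 19/18 mod 43. 18⁻¹ ≡ 12 (mod 43) since 18·12 = 216 ≡ 1, so λ ≡ 13.
  x = λ² - 12 - 30 = 169 - 42 ≡ 41; y = λ·(12 - 41) - 6 ≡ 4. → (41, 4)

(41, 4)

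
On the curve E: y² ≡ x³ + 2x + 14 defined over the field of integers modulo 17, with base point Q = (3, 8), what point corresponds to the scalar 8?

Repeated addition: build up to 8Q.
2Q: tangent at (3, 8): λ = (3·3² + 2)/(2·8) ≡ 12/16. 16⁻¹ ≡ 16 (mod 17), so λ ≡ 12·16 ≡ 5.
  x = λ² - 3 - 3 = 25 - 6 ≡ 2; y = λ·(3 - 2) - 8 ≡ 14. → (2, 14)
3Q: (2, 14) + (3, 8). λ = (8 - 14)/(3 - 2) ≡ 11/1 mod 17. 1⁻¹ ≡ 1 (mod 17), so λ ≡ 11.
  x = λ² - 2 - 3 = 121 - 5 ≡ 14; y = λ·(2 - 14) - 14 ≡ 7. → (14, 7)
4Q: (14, 7) + (3, 8). λ = (8 - 7)/(3 - 14) ≡ 1/6 mod 17. 6⁻¹ ≡ 3 (mod 17) since 6·3 = 18 ≡ 1, so λ ≡ 3.
  x = λ² - 14 - 3 = 9 - 17 ≡ 9; y = λ·(14 - 9) - 7 ≡ 8. → (9, 8)
5Q: (9, 8) + (3, 8). λ = (8 - 8)/(3 - 9) ≡ 0/11 mod 17. 11⁻¹ ≡ 14 (mod 17), so λ ≡ 0.
  x = λ² - 9 - 3 = 0 - 12 ≡ 5; y = λ·(9 - 5) - 8 ≡ 9. → (5, 9)
6Q: (5, 9) + (3, 8). λ = (8 - 9)/(3 - 5) ≡ 16/15 mod 17. 15⁻¹ ≡ 8 (mod 17), so λ ≡ 9.
  x = λ² - 5 - 3 = 81 - 8 ≡ 5; y = λ·(5 - 5) - 9 ≡ 8. → (5, 8)
7Q: (5, 8) + (3, 8). λ = (8 - 8)/(3 - 5) ≡ 0/15 mod 17. 15⁻¹ ≡ 8 (mod 17), so λ ≡ 0.
  x = λ² - 5 - 3 = 0 - 8 ≡ 9; y = λ·(5 - 9) - 8 ≡ 9. → (9, 9)
8Q: (9, 9) + (3, 8). λ = (8 - 9)/(3 - 9) ≡ 16/11 mod 17. 11⁻¹ ≡ 14 (mod 17) since 11·14 = 154 ≡ 1, so λ ≡ 3.
  x = λ² - 9 - 3 = 9 - 12 ≡ 14; y = λ·(9 - 14) - 9 ≡ 10. → (14, 10)

(14, 10)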